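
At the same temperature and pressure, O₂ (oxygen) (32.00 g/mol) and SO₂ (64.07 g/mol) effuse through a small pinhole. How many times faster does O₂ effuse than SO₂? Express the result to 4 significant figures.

1.415

By Graham's law, rate_O₂/rate_SO₂ = √(M_SO₂/M_O₂) = √(64.07/32.00) = √2.002 = 1.415.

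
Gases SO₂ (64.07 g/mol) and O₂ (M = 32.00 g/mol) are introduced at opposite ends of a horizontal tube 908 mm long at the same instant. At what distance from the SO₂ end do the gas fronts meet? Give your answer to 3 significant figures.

In equal time, each gas travels a distance ∝ its rate ∝ 1/√M, so d_SO₂/d_O₂ = √(M_O₂/M_SO₂) = √(32.00/64.07) = 0.7067.
With d_SO₂ + d_O₂ = 908 mm, d_O₂ = 908/(1 + 0.7067) = 532.0 mm.
d_SO₂ = 908 − 532.0 = 376 mm.

376 mm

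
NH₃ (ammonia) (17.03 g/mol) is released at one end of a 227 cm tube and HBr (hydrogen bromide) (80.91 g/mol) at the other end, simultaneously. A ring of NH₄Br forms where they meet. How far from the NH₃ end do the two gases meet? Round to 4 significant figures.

155.6 cm

Distances travelled in equal time are proportional to diffusion rates, so d_NH₃/d_HBr = √(M_HBr/M_NH₃) = √(80.91/17.03) = 2.180.
With d_NH₃ + d_HBr = 227 cm, d_HBr = 227/(1 + 2.180) = 71.39 cm.
d_NH₃ = 227 − 71.39 = 155.6 cm.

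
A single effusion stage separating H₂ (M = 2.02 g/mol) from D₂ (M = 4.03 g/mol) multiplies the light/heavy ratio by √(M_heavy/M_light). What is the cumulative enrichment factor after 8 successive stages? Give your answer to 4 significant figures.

Overall factor = α^8 with α = √(4.03/2.02), i.e. (4.03/2.02)^(8/2).
= 1.99505^4 = 15.84.

15.84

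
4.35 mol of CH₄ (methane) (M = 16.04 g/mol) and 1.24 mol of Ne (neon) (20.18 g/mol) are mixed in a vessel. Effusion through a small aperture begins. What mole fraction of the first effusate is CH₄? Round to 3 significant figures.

Rate_i ∝ x_i/√M_i (Graham's law weighted by mole fraction), so the effusate composition follows n_i/√M_i.
Mole fraction of CH₄ in the effusate = (n_CH₄/√M_CH₄) / (n_CH₄/√M_CH₄ + n_Ne/√M_Ne)
= (4.35/√16.04) / (4.35/√16.04 + 1.24/√20.18) = 1.086/(1.086 + 0.2760) = 0.797.

0.797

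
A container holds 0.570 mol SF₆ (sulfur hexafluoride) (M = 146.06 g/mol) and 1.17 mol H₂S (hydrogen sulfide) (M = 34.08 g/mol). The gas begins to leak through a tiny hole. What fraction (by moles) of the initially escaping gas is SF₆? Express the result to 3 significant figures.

0.190

Each component's effusion rate ∝ (its partial pressure)·(1/√M) ∝ n_i/√M_i.
So x_SF₆ in the escaping gas = (n_SF₆/√M_SF₆) / Σ(n_i/√M_i)
= (0.570/√146.06) / (0.570/√146.06 + 1.17/√34.08) = 0.04716/(0.04716 + 0.2004) = 0.190.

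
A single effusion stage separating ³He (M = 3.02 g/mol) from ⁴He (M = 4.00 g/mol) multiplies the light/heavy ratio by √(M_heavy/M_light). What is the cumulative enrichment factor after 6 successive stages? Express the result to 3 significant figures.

Each stage multiplies the ratio by α = √(4.00/3.02), so after 6 stages the overall factor is α^6 = (4.00/3.02)^(6/2).
= 1.32450^3 = 2.32.

2.32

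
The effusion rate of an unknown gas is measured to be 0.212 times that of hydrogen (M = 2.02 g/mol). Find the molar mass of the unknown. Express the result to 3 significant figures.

44.9 g/mol

Since effusion rate ∝ 1/√M, rate_X/rate_H₂ = √(M_H₂/M_X).
0.212 = √(2.02/M_X)
M_X = 2.02 / 0.212² = 2.02 / 0.04494 = 44.9 g/mol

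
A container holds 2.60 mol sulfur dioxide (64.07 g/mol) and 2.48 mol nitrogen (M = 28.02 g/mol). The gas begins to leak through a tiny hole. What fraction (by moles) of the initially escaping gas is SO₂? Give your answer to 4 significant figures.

0.4094

Each component's effusion rate ∝ (its partial pressure)·(1/√M) ∝ n_i/√M_i.
x_SO₂(eff) = (n_SO₂/√M_SO₂) / (n_SO₂/√M_SO₂ + n_N₂/√M_N₂)
= (2.60/√64.07) / (2.60/√64.07 + 2.48/√28.02) = 0.3248/(0.3248 + 0.4685) = 0.4094.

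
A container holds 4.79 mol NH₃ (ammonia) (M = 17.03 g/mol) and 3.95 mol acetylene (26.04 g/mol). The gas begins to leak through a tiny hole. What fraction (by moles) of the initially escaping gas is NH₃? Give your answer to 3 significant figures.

Effusion rate of each component ∝ n_i/√M_i (partial pressure × 1/√M).
So x_NH₃ in the escaping gas = (n_NH₃/√M_NH₃) / Σ(n_i/√M_i)
= (4.79/√17.03) / (4.79/√17.03 + 3.95/√26.04) = 1.161/(1.161 + 0.7741) = 0.600.

0.600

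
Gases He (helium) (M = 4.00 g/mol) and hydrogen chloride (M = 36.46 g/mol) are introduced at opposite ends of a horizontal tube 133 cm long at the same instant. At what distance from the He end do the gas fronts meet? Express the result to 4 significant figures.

99.91 cm

Distances travelled in equal time are proportional to diffusion rates, so d_He/d_HCl = √(M_HCl/M_He) = √(36.46/4.00) = 3.019.
With d_He + d_HCl = 133 cm, d_HCl = 133/(1 + 3.019) = 33.09 cm.
d_He = 133 − 33.09 = 99.91 cm.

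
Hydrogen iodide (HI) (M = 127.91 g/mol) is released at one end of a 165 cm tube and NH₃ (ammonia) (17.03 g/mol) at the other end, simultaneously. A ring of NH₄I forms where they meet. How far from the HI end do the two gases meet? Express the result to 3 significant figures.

The fronts meet when d_HI + d_NH₃ = L with d_HI/d_NH₃ = √(M_NH₃/M_HI) (Graham's law). Here √(M_NH₃/M_HI) = √(17.03/127.91) = 0.3649.
With d_HI + d_NH₃ = 165 cm, d_NH₃ = 165/(1 + 0.3649) = 120.9 cm.
d_HI = 165 − 120.9 = 44.1 cm.

44.1 cm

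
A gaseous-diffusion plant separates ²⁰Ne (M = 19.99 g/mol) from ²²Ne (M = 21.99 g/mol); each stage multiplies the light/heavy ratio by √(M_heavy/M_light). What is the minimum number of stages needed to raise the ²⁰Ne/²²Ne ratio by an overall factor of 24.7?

Single-stage factor α = √(21.99/19.99), so ln α = ½ ln(1.10005) = 0.04768.
Need α^N ≥ 24.7 ⇒ N ≥ ln(24.7) / ln α = 3.207 / 0.04768 = 67.26.
So at least 68 stages are needed.

68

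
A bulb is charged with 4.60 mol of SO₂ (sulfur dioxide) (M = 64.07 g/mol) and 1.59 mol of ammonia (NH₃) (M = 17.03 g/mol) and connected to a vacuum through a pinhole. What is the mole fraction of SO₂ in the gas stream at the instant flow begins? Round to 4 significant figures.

The effusion rate of species i is ∝ p_i/√M_i ∝ n_i/√M_i.
So x_SO₂ in the escaping gas = (n_SO₂/√M_SO₂) / Σ(n_i/√M_i)
= (4.60/√64.07) / (4.60/√64.07 + 1.59/√17.03) = 0.5747/(0.5747 + 0.3853) = 0.5986.

0.5986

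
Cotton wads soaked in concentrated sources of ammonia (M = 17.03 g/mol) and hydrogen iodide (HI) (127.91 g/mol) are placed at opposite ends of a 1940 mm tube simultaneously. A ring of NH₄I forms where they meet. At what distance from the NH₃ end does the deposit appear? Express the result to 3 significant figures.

In equal time, each gas travels a distance ∝ its rate ∝ 1/√M, so d_NH₃/d_HI = √(M_HI/M_NH₃) = √(127.91/17.03) = 2.741.
With d_NH₃ + d_HI = 1940 mm, d_HI = 1940/(1 + 2.741) = 518.6 mm.
d_NH₃ = 1940 − 518.6 = 1420 mm.

1420 mm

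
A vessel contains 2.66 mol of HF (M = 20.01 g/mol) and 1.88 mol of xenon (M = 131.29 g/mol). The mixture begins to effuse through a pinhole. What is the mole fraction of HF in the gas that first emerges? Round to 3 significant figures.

0.784

Effusion rate of each component ∝ n_i/√M_i (partial pressure × 1/√M).
Mole fraction of HF in the effusate = (n_HF/√M_HF) / (n_HF/√M_HF + n_Xe/√M_Xe)
= (2.66/√20.01) / (2.66/√20.01 + 1.88/√131.29) = 0.5946/(0.5946 + 0.1641) = 0.784.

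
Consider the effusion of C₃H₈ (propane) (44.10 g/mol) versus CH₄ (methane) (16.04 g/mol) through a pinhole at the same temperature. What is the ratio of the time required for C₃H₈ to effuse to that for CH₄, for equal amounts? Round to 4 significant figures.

1.658

From Graham's law, t_C₃H₈/t_CH₄ = √(M_C₃H₈/M_CH₄) = √(44.10/16.04) = √2.749 = 1.658.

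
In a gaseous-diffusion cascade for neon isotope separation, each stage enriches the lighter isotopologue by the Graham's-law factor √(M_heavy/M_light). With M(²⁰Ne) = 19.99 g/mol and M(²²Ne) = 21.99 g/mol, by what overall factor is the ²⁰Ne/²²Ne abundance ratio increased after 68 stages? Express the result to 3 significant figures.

25.6

Overall factor = α^68 with α = √(21.99/19.99), i.e. (21.99/19.99)^(68/2).
= 1.10005^34 = 25.6.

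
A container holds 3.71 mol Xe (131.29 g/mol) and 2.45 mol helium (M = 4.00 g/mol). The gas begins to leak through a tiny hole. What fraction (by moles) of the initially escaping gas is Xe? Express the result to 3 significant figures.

Effusion rate of each component ∝ n_i/√M_i (partial pressure × 1/√M).
Mole fraction of Xe in the effusate = (n_Xe/√M_Xe) / (n_Xe/√M_Xe + n_He/√M_He)
= (3.71/√131.29) / (3.71/√131.29 + 2.45/√4.00) = 0.3238/(0.3238 + 1.225) = 0.209.

0.209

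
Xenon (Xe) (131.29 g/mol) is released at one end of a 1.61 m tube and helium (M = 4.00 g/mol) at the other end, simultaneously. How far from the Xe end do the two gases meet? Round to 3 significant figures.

Distances travelled in equal time are proportional to diffusion rates, so d_Xe/d_He = √(M_He/M_Xe) = √(4.00/131.29) = 0.1745.
With d_Xe + d_He = 1.61 m, d_He = 1.61/(1 + 0.1745) = 1.371 m.
d_Xe = 1.61 − 1.371 = 0.239 m.

0.239 m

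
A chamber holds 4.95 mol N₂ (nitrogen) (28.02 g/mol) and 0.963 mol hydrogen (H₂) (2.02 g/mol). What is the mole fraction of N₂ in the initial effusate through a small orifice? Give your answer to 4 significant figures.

0.5799

Rate_i ∝ x_i/√M_i (Graham's law weighted by mole fraction), so the effusate composition follows n_i/√M_i.
Mole fraction of N₂ in the effusate = (n_N₂/√M_N₂) / (n_N₂/√M_N₂ + n_H₂/√M_H₂)
= (4.95/√28.02) / (4.95/√28.02 + 0.963/√2.02) = 0.9351/(0.9351 + 0.6776) = 0.5799.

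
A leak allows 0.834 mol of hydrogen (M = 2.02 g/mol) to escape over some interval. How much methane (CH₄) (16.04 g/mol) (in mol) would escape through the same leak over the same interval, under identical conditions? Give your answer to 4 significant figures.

0.2960 mol

From Graham's law, rate_CH₄/rate_H₂ = √(M_H₂/M_CH₄) = √(2.02/16.04) = √0.1259 = 0.3549.
So the amount for CH₄ is 0.834 × 0.3549 = 0.2960 mol.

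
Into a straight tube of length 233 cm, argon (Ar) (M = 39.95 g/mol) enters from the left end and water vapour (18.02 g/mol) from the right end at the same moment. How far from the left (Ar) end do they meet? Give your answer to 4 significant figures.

The fronts meet when d_Ar + d_H₂O = L with d_Ar/d_H₂O = √(M_H₂O/M_Ar) (Graham's law). Here √(M_H₂O/M_Ar) = √(18.02/39.95) = 0.6716.
With d_Ar + d_H₂O = 233 cm, d_H₂O = 233/(1 + 0.6716) = 139.4 cm.
d_Ar = 233 − 139.4 = 93.61 cm.

93.61 cm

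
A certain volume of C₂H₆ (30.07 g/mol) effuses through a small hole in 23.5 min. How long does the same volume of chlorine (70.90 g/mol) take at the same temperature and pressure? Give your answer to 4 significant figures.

Graham's law gives t_Cl₂/t_C₂H₆ = √(M_Cl₂/M_C₂H₆) = √(70.90/30.07) = √2.358 = 1.536.
So the time for Cl₂ is 23.5 × 1.536 = 36.08 min.

36.08 min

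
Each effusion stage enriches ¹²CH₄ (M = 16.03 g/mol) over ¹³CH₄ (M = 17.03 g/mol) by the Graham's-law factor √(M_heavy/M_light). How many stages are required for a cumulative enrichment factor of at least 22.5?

103

Single-stage factor α = √(17.03/16.03), so ln α = ½ ln(1.06238) = 0.03026.
Need α^N ≥ 22.5 ⇒ N ≥ ln(22.5) / ln α = 3.114 / 0.03026 = 102.90.
So at least 103 stages are needed.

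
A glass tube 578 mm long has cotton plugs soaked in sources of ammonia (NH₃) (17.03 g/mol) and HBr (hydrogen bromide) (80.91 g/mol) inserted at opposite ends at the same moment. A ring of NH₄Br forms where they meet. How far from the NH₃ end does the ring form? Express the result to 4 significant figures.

396.2 mm

Graham's law gives d_NH₃/d_HBr = rate_NH₃/rate_HBr = √(M_HBr/M_NH₃) = √(80.91/17.03) = 2.180.
With d_NH₃ + d_HBr = 578 mm, d_HBr = 578/(1 + 2.180) = 181.8 mm.
d_NH₃ = 578 − 181.8 = 396.2 mm.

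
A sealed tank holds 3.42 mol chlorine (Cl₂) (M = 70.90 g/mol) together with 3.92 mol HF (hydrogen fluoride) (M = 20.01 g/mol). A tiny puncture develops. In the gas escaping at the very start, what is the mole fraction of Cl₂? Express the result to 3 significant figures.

Rate_i ∝ x_i/√M_i (Graham's law weighted by mole fraction), so the effusate composition follows n_i/√M_i.
So x_Cl₂ in the escaping gas = (n_Cl₂/√M_Cl₂) / Σ(n_i/√M_i)
= (3.42/√70.90) / (3.42/√70.90 + 3.92/√20.01) = 0.4062/(0.4062 + 0.8763) = 0.317.

0.317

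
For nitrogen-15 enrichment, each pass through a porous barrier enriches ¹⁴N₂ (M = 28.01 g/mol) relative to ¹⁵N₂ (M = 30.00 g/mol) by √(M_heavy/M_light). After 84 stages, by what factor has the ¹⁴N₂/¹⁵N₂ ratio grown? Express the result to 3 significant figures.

Overall factor = α^84 with α = √(30.00/28.01), i.e. (30.00/28.01)^(84/2).
= 1.07105^42 = 17.9.

17.9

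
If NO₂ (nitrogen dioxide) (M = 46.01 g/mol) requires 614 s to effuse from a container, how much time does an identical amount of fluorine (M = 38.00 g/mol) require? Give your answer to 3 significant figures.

Graham's law gives t_F₂/t_NO₂ = √(M_F₂/M_NO₂) = √(38.00/46.01) = √0.8259 = 0.9088.
So the time for F₂ is 614 × 0.9088 = 558 s.

558 s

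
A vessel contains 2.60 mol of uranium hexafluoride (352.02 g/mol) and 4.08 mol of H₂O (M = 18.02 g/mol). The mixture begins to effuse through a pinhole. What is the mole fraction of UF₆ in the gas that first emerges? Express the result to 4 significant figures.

Effusion rate of each component ∝ n_i/√M_i (partial pressure × 1/√M).
Mole fraction of UF₆ in the effusate = (n_UF₆/√M_UF₆) / (n_UF₆/√M_UF₆ + n_H₂O/√M_H₂O)
= (2.60/√352.02) / (2.60/√352.02 + 4.08/√18.02) = 0.1386/(0.1386 + 0.9611) = 0.1260.

0.1260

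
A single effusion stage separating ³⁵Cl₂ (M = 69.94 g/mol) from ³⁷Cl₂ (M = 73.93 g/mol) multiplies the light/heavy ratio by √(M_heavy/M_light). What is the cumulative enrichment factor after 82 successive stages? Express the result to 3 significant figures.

9.73

Each stage multiplies the ratio by α = √(73.93/69.94), so after 82 stages the overall factor is α^82 = (73.93/69.94)^(82/2).
= 1.05705^41 = 9.73.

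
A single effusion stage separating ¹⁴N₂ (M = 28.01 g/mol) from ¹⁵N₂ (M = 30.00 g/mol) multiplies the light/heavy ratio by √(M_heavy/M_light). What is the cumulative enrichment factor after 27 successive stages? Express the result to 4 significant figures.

The single-stage factor is √(M_heavy/M_light), so 27 stages give [√(30.00/28.01)]^27 = (30.00/28.01)^(27/2).
= 1.07105^(27/2) = 2.526.

2.526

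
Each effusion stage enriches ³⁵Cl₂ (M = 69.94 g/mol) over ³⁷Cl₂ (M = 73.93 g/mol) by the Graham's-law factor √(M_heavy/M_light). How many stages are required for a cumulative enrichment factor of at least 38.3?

Single-stage factor α = √(73.93/69.94), so ln α = ½ ln(1.05705) = 0.02774.
Need α^N ≥ 38.3 ⇒ N ≥ ln(38.3) / ln α = 3.645 / 0.02774 = 131.41.
Rounding up, N = 132 stages.

132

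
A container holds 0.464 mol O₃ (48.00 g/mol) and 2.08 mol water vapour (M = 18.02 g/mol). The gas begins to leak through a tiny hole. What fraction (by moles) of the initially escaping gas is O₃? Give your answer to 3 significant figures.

0.120

The effusion rate of species i is ∝ p_i/√M_i ∝ n_i/√M_i.
x_O₃(eff) = (n_O₃/√M_O₃) / (n_O₃/√M_O₃ + n_H₂O/√M_H₂O)
= (0.464/√48.00) / (0.464/√48.00 + 2.08/√18.02) = 0.06697/(0.06697 + 0.4900) = 0.120.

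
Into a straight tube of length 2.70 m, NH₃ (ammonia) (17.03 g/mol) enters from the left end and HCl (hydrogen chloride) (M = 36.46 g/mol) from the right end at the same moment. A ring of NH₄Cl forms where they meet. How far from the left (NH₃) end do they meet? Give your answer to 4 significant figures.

The fronts meet when d_NH₃ + d_HCl = L with d_NH₃/d_HCl = √(M_HCl/M_NH₃) (Graham's law). Here √(M_HCl/M_NH₃) = √(36.46/17.03) = 1.463.
With d_NH₃ + d_HCl = 2.70 m, d_HCl = 2.70/(1 + 1.463) = 1.096 m.
d_NH₃ = 2.70 − 1.096 = 1.604 m.

1.604 m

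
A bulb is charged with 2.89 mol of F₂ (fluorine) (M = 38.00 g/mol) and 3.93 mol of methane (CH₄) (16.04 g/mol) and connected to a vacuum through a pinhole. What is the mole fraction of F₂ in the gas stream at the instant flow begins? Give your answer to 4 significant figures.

Rate_i ∝ x_i/√M_i (Graham's law weighted by mole fraction), so the effusate composition follows n_i/√M_i.
So x_F₂ in the escaping gas = (n_F₂/√M_F₂) / Σ(n_i/√M_i)
= (2.89/√38.00) / (2.89/√38.00 + 3.93/√16.04) = 0.4688/(0.4688 + 0.9813) = 0.3233.

0.3233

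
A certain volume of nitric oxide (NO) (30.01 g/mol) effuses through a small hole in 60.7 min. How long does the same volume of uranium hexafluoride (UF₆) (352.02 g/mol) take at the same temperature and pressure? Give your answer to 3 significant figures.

Since effusion rate ∝ 1/√M, t_UF₆/t_NO = √(M_UF₆/M_NO) = √(352.02/30.01) = √11.73 = 3.425.
So the time for UF₆ is 60.7 × 3.425 = 208 min.

208 min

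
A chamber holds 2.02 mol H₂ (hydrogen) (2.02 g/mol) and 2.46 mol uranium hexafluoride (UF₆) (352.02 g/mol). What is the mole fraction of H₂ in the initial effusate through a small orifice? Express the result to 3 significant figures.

Each component's effusion rate ∝ (its partial pressure)·(1/√M) ∝ n_i/√M_i.
x_H₂(eff) = (n_H₂/√M_H₂) / (n_H₂/√M_H₂ + n_UF₆/√M_UF₆)
= (2.02/√2.02) / (2.02/√2.02 + 2.46/√352.02) = 1.421/(1.421 + 0.1311) = 0.916.

0.916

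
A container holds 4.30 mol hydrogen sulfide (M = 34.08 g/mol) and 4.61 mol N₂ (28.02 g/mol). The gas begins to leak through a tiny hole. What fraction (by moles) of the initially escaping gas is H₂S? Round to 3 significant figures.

0.458

Effusion rate of each component ∝ n_i/√M_i (partial pressure × 1/√M).
So x_H₂S in the escaping gas = (n_H₂S/√M_H₂S) / Σ(n_i/√M_i)
= (4.30/√34.08) / (4.30/√34.08 + 4.61/√28.02) = 0.7366/(0.7366 + 0.8709) = 0.458.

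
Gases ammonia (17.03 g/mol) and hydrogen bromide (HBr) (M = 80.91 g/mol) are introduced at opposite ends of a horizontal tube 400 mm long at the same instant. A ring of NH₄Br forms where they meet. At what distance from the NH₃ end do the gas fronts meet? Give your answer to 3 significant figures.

Graham's law gives d_NH₃/d_HBr = rate_NH₃/rate_HBr = √(M_HBr/M_NH₃) = √(80.91/17.03) = 2.180.
With d_NH₃ + d_HBr = 400 mm, d_HBr = 400/(1 + 2.180) = 125.8 mm.
d_NH₃ = 400 − 125.8 = 274 mm.

274 mm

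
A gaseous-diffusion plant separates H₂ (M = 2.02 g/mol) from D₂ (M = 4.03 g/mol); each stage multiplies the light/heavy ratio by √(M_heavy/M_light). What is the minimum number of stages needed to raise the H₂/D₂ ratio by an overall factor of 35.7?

11

Per stage α = (4.03/2.02)^(1/2) = 1.99505^0.5, giving ln α = 0.3453.
Need α^N ≥ 35.7 ⇒ N ≥ ln(35.7) / ln α = 3.575 / 0.3453 = 10.35.
Rounding up, N = 11 stages.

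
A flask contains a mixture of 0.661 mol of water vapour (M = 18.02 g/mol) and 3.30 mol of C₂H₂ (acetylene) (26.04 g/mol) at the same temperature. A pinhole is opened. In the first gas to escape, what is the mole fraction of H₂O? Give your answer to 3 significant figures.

The effusion rate of species i is ∝ p_i/√M_i ∝ n_i/√M_i.
x_H₂O(eff) = (n_H₂O/√M_H₂O) / (n_H₂O/√M_H₂O + n_C₂H₂/√M_C₂H₂)
= (0.661/√18.02) / (0.661/√18.02 + 3.30/√26.04) = 0.1557/(0.1557 + 0.6467) = 0.194.

0.194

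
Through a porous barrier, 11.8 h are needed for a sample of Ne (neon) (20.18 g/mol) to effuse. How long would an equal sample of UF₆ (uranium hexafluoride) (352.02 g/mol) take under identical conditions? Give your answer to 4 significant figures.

49.28 h

By Graham's law, t_UF₆/t_Ne = √(M_UF₆/M_Ne) = √(352.02/20.18) = √17.44 = 4.177.
So the time for UF₆ is 11.8 × 4.177 = 49.28 h.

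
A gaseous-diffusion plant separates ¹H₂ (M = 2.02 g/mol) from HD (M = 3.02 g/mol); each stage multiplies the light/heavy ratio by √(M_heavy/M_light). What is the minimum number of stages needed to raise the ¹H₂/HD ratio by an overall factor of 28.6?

Per stage α = (3.02/2.02)^(1/2) = 1.49505^0.5, giving ln α = 0.2011.
Need α^N ≥ 28.6 ⇒ N ≥ ln(28.6) / ln α = 3.353 / 0.2011 = 16.68.
Minimum whole number of stages: N = 17.

17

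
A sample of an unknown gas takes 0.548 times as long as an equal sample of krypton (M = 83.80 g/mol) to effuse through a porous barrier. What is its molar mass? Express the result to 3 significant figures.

Graham's law gives t_X/t_Kr = √(M_X/M_Kr).
0.548 = √(M_X/83.80)
M_X = 83.80 × 0.548² = 83.80 × 0.3003 = 25.2 g/mol

25.2 g/mol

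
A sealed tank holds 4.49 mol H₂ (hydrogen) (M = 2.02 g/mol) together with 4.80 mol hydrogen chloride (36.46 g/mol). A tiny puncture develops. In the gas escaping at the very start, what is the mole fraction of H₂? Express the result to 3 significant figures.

Rate_i ∝ x_i/√M_i (Graham's law weighted by mole fraction), so the effusate composition follows n_i/√M_i.
x_H₂(eff) = (n_H₂/√M_H₂) / (n_H₂/√M_H₂ + n_HCl/√M_HCl)
= (4.49/√2.02) / (4.49/√2.02 + 4.80/√36.46) = 3.159/(3.159 + 0.7949) = 0.799.

0.799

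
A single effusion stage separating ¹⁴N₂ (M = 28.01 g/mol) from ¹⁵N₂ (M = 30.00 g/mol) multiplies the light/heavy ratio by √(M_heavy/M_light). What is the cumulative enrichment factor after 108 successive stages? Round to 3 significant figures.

The single-stage factor is √(M_heavy/M_light), so 108 stages give [√(30.00/28.01)]^108 = (30.00/28.01)^(108/2).
= 1.07105^54 = 40.7.

40.7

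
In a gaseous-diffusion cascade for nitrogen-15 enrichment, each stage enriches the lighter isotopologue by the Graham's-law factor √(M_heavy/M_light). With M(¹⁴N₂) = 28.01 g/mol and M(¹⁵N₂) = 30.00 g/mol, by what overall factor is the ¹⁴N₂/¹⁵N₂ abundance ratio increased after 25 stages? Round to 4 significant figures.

2.358

Overall factor = α^25 with α = √(30.00/28.01), i.e. (30.00/28.01)^(25/2).
= 1.07105^(25/2) = 2.358.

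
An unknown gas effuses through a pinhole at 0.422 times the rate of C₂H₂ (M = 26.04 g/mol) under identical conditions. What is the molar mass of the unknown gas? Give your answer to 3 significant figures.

146 g/mol

Using Graham's law: rate_X/rate_C₂H₂ = √(M_C₂H₂/M_X).
0.422 = √(26.04/M_X)
M_X = 26.04 / 0.422² = 26.04 / 0.1781 = 146 g/mol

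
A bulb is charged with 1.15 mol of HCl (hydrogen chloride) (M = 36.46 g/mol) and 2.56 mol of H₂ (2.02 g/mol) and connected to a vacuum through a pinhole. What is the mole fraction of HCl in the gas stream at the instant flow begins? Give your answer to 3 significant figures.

Rate_i ∝ x_i/√M_i (Graham's law weighted by mole fraction), so the effusate composition follows n_i/√M_i.
Mole fraction of HCl in the effusate = (n_HCl/√M_HCl) / (n_HCl/√M_HCl + n_H₂/√M_H₂)
= (1.15/√36.46) / (1.15/√36.46 + 2.56/√2.02) = 0.1905/(0.1905 + 1.801) = 0.0956.

0.0956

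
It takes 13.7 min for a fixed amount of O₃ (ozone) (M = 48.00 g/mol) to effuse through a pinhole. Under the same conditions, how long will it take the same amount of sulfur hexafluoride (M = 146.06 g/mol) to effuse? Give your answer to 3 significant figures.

23.9 min

From Graham's law, t_SF₆/t_O₃ = √(M_SF₆/M_O₃) = √(146.06/48.00) = √3.043 = 1.744.
So the time for SF₆ is 13.7 × 1.744 = 23.9 min.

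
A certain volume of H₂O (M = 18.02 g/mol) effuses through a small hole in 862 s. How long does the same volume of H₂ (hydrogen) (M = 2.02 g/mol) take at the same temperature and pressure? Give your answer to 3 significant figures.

289 s

From Graham's law, t_H₂/t_H₂O = √(M_H₂/M_H₂O) = √(2.02/18.02) = √0.1121 = 0.3348.
So the time for H₂ is 862 × 0.3348 = 289 s.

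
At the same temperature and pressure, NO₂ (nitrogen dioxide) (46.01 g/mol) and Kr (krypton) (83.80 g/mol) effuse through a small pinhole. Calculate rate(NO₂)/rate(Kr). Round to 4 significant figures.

1.350

By Graham's law, rate_NO₂/rate_Kr = √(M_Kr/M_NO₂) = √(83.80/46.01) = √1.821 = 1.350.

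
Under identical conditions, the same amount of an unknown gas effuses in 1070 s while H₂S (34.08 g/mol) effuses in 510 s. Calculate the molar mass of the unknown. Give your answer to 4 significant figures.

150.0 g/mol

From Graham's law, t_X/t_H₂S = √(M_X/M_H₂S).
1070/510 = 2.098 = √(M_X/34.08)
M_X = 34.08 × 2.098² = 34.08 × 4.402 = 150.0 g/mol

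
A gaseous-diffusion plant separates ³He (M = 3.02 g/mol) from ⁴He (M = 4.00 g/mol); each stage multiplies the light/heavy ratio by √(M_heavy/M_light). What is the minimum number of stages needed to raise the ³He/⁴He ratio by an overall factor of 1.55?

Per stage α = (4.00/3.02)^(1/2) = 1.32450^0.5, giving ln α = 0.1405.
Need α^N ≥ 1.55 ⇒ N ≥ ln(1.55) / ln α = 0.4383 / 0.1405 = 3.12.
Minimum whole number of stages: N = 4.

4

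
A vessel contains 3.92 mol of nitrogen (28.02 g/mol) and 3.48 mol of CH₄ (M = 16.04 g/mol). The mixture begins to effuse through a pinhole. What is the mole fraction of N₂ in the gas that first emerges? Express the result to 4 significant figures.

The effusion rate of species i is ∝ p_i/√M_i ∝ n_i/√M_i.
Mole fraction of N₂ in the effusate = (n_N₂/√M_N₂) / (n_N₂/√M_N₂ + n_CH₄/√M_CH₄)
= (3.92/√28.02) / (3.92/√28.02 + 3.48/√16.04) = 0.7405/(0.7405 + 0.8689) = 0.4601.

0.4601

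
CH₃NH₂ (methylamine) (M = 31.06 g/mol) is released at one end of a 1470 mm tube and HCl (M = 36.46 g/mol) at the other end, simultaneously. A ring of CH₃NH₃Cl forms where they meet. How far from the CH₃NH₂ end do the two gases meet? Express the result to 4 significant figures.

In equal time, each gas travels a distance ∝ its rate ∝ 1/√M, so d_CH₃NH₂/d_HCl = √(M_HCl/M_CH₃NH₂) = √(36.46/31.06) = 1.083.
With d_CH₃NH₂ + d_HCl = 1470 mm, d_HCl = 1470/(1 + 1.083) = 705.6 mm.
d_CH₃NH₂ = 1470 − 705.6 = 764.4 mm.

764.4 mm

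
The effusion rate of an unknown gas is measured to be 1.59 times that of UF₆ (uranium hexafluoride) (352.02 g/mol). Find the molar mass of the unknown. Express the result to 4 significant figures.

Graham's law gives rate_X/rate_UF₆ = √(M_UF₆/M_X).
1.59 = √(352.02/M_X)
M_X = 352.02 / 1.59² = 352.02 / 2.528 = 139.2 g/mol

139.2 g/mol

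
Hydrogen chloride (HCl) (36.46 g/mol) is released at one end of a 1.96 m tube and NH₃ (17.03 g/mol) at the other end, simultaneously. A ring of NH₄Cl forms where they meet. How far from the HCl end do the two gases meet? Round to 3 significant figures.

Graham's law gives d_HCl/d_NH₃ = rate_HCl/rate_NH₃ = √(M_NH₃/M_HCl) = √(17.03/36.46) = 0.6834.
With d_HCl + d_NH₃ = 1.96 m, d_NH₃ = 1.96/(1 + 0.6834) = 1.164 m.
d_HCl = 1.96 − 1.164 = 0.796 m.

0.796 m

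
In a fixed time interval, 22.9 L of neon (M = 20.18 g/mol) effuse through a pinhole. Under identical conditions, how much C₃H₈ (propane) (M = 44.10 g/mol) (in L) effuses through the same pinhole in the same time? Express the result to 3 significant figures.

15.5 L

Graham's law gives rate_C₃H₈/rate_Ne = √(M_Ne/M_C₃H₈) = √(20.18/44.10) = √0.4576 = 0.6765.
So the volume for C₃H₈ is 22.9 × 0.6765 = 15.5 L.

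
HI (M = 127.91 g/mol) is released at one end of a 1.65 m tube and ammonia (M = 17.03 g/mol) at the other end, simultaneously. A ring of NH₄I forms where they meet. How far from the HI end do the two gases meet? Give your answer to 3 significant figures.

0.441 m

Distances travelled in equal time are proportional to diffusion rates, so d_HI/d_NH₃ = √(M_NH₃/M_HI) = √(17.03/127.91) = 0.3649.
With d_HI + d_NH₃ = 1.65 m, d_NH₃ = 1.65/(1 + 0.3649) = 1.209 m.
d_HI = 1.65 − 1.209 = 0.441 m.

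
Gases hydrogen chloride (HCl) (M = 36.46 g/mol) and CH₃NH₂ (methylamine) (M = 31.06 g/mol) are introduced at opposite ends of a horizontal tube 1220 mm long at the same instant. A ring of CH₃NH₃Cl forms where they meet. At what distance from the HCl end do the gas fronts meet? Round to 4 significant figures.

585.6 mm

Distances travelled in equal time are proportional to diffusion rates, so d_HCl/d_CH₃NH₂ = √(M_CH₃NH₂/M_HCl) = √(31.06/36.46) = 0.9230.
With d_HCl + d_CH₃NH₂ = 1220 mm, d_CH₃NH₂ = 1220/(1 + 0.9230) = 634.4 mm.
d_HCl = 1220 − 634.4 = 585.6 mm.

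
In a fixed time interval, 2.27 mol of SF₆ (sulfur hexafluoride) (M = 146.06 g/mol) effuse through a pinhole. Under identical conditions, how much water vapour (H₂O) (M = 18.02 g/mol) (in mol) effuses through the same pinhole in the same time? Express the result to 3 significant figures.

Since effusion rate ∝ 1/√M, rate_H₂O/rate_SF₆ = √(M_SF₆/M_H₂O) = √(146.06/18.02) = √8.105 = 2.847.
So the amount for H₂O is 2.27 × 2.847 = 6.46 mol.

6.46 mol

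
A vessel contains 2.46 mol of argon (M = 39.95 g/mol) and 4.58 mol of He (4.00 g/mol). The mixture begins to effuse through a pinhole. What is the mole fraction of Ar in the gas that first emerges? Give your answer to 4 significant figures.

0.1453

Rate_i ∝ x_i/√M_i (Graham's law weighted by mole fraction), so the effusate composition follows n_i/√M_i.
Mole fraction of Ar in the effusate = (n_Ar/√M_Ar) / (n_Ar/√M_Ar + n_He/√M_He)
= (2.46/√39.95) / (2.46/√39.95 + 4.58/√4.00) = 0.3892/(0.3892 + 2.290) = 0.1453.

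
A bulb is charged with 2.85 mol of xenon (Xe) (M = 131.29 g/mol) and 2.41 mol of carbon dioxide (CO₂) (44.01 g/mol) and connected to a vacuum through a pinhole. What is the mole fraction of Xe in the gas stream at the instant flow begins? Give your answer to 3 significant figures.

0.406

Effusion rate of each component ∝ n_i/√M_i (partial pressure × 1/√M).
Mole fraction of Xe in the effusate = (n_Xe/√M_Xe) / (n_Xe/√M_Xe + n_CO₂/√M_CO₂)
= (2.85/√131.29) / (2.85/√131.29 + 2.41/√44.01) = 0.2487/(0.2487 + 0.3633) = 0.406.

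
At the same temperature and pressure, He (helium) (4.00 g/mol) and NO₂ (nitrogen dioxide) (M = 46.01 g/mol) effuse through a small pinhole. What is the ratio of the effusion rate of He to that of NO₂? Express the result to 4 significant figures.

3.392

From Graham's law, rate_He/rate_NO₂ = √(M_NO₂/M_He) = √(46.01/4.00) = √11.50 = 3.392.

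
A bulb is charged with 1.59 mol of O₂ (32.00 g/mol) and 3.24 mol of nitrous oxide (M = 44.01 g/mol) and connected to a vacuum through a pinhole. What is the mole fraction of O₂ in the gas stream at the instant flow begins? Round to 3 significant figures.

0.365

The effusion rate of species i is ∝ p_i/√M_i ∝ n_i/√M_i.
Mole fraction of O₂ in the effusate = (n_O₂/√M_O₂) / (n_O₂/√M_O₂ + n_N₂O/√M_N₂O)
= (1.59/√32.00) / (1.59/√32.00 + 3.24/√44.01) = 0.2811/(0.2811 + 0.4884) = 0.365.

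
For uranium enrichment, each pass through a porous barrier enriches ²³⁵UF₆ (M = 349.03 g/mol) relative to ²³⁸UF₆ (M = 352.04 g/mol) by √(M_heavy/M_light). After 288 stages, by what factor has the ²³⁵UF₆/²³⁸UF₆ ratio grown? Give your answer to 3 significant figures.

3.44

Overall factor = α^288 with α = √(352.04/349.03), i.e. (352.04/349.03)^(288/2).
= 1.00862^144 = 3.44.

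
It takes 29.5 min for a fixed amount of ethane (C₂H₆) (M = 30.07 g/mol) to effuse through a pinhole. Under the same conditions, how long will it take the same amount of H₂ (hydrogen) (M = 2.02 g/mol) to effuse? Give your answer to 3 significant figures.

7.65 min

From Graham's law, t_H₂/t_C₂H₆ = √(M_H₂/M_C₂H₆) = √(2.02/30.07) = √0.06718 = 0.2592.
So the time for H₂ is 29.5 × 0.2592 = 7.65 min.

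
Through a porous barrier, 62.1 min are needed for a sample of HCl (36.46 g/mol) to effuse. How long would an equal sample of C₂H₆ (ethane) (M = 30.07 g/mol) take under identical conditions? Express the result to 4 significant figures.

56.40 min

Since effusion rate ∝ 1/√M, t_C₂H₆/t_HCl = √(M_C₂H₆/M_HCl) = √(30.07/36.46) = √0.8247 = 0.9082.
So the time for C₂H₆ is 62.1 × 0.9082 = 56.40 min.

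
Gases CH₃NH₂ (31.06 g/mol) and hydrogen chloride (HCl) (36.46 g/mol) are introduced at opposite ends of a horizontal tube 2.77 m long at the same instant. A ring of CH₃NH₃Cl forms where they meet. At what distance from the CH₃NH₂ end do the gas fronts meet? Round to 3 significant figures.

Graham's law gives d_CH₃NH₂/d_HCl = rate_CH₃NH₂/rate_HCl = √(M_HCl/M_CH₃NH₂) = √(36.46/31.06) = 1.083.
With d_CH₃NH₂ + d_HCl = 2.77 m, d_HCl = 2.77/(1 + 1.083) = 1.330 m.
d_CH₃NH₂ = 2.77 − 1.330 = 1.44 m.

1.44 m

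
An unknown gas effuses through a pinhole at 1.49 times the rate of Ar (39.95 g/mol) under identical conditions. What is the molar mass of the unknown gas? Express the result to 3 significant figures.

Since effusion rate ∝ 1/√M, rate_X/rate_Ar = √(M_Ar/M_X).
1.49 = √(39.95/M_X)
M_X = 39.95 / 1.49² = 39.95 / 2.220 = 18.0 g/mol

18.0 g/mol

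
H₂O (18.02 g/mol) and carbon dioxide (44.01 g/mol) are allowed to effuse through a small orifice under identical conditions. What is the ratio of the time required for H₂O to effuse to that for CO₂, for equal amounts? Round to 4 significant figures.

0.6399

By Graham's law, t_H₂O/t_CO₂ = √(M_H₂O/M_CO₂) = √(18.02/44.01) = √0.4095 = 0.6399.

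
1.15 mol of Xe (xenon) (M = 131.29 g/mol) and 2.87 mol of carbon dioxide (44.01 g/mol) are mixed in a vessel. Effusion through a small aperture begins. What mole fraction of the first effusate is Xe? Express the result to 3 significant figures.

0.188

Each component's effusion rate ∝ (its partial pressure)·(1/√M) ∝ n_i/√M_i.
x_Xe(eff) = (n_Xe/√M_Xe) / (n_Xe/√M_Xe + n_CO₂/√M_CO₂)
= (1.15/√131.29) / (1.15/√131.29 + 2.87/√44.01) = 0.1004/(0.1004 + 0.4326) = 0.188.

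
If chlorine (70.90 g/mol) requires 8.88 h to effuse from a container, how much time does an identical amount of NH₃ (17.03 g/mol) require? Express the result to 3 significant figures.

4.35 h

Using Graham's law: t_NH₃/t_Cl₂ = √(M_NH₃/M_Cl₂) = √(17.03/70.90) = √0.2402 = 0.4901.
So the time for NH₃ is 8.88 × 0.4901 = 4.35 h.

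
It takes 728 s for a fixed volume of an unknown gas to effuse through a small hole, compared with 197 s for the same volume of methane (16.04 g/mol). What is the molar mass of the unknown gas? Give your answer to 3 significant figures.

Graham's law gives t_X/t_CH₄ = √(M_X/M_CH₄).
728/197 = 3.695 = √(M_X/16.04)
M_X = 16.04 × 3.695² = 16.04 × 13.66 = 219 g/mol

219 g/mol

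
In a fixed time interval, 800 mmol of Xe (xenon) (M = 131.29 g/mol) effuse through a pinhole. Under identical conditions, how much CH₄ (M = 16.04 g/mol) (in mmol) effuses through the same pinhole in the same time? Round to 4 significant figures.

2289 mmol

Using Graham's law: rate_CH₄/rate_Xe = √(M_Xe/M_CH₄) = √(131.29/16.04) = √8.185 = 2.861.
So the amount for CH₄ is 800 × 2.861 = 2289 mmol.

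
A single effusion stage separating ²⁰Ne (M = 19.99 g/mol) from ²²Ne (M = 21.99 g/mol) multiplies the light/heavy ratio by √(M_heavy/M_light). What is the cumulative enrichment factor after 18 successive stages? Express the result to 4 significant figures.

2.359

Each stage multiplies the ratio by α = √(21.99/19.99), so after 18 stages the overall factor is α^18 = (21.99/19.99)^(18/2).
= 1.10005^9 = 2.359.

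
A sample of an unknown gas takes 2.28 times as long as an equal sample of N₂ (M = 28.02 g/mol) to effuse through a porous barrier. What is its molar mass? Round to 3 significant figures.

Graham's law gives t_X/t_N₂ = √(M_X/M_N₂).
2.28 = √(M_X/28.02)
M_X = 28.02 × 2.28² = 28.02 × 5.198 = 146 g/mol

146 g/mol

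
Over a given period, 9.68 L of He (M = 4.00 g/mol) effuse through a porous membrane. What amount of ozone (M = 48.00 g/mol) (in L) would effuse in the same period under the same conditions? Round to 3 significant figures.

Graham's law gives rate_O₃/rate_He = √(M_He/M_O₃) = √(4.00/48.00) = √0.08333 = 0.2887.
So the volume for O₃ is 9.68 × 0.2887 = 2.79 L.

2.79 L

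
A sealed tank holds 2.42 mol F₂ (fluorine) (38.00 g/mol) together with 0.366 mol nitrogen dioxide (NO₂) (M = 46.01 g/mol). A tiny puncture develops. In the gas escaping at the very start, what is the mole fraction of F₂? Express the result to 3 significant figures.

Rate_i ∝ x_i/√M_i (Graham's law weighted by mole fraction), so the effusate composition follows n_i/√M_i.
Mole fraction of F₂ in the effusate = (n_F₂/√M_F₂) / (n_F₂/√M_F₂ + n_NO₂/√M_NO₂)
= (2.42/√38.00) / (2.42/√38.00 + 0.366/√46.01) = 0.3926/(0.3926 + 0.05396) = 0.879.

0.879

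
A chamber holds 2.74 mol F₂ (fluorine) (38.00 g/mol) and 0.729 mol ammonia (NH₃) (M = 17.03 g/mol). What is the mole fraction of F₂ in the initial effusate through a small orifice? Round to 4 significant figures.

0.7156

Each component's effusion rate ∝ (its partial pressure)·(1/√M) ∝ n_i/√M_i.
So x_F₂ in the escaping gas = (n_F₂/√M_F₂) / Σ(n_i/√M_i)
= (2.74/√38.00) / (2.74/√38.00 + 0.729/√17.03) = 0.4445/(0.4445 + 0.1767) = 0.7156.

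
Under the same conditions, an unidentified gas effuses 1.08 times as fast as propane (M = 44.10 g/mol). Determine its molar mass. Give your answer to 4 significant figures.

Graham's law gives rate_X/rate_C₃H₈ = √(M_C₃H₈/M_X).
1.08 = √(44.10/M_X)
M_X = 44.10 / 1.08² = 44.10 / 1.166 = 37.81 g/mol

37.81 g/mol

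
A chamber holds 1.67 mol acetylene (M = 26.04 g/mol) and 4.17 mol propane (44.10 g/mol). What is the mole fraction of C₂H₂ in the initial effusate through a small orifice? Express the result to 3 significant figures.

Effusion rate of each component ∝ n_i/√M_i (partial pressure × 1/√M).
x_C₂H₂(eff) = (n_C₂H₂/√M_C₂H₂) / (n_C₂H₂/√M_C₂H₂ + n_C₃H₈/√M_C₃H₈)
= (1.67/√26.04) / (1.67/√26.04 + 4.17/√44.10) = 0.3273/(0.3273 + 0.6279) = 0.343.

0.343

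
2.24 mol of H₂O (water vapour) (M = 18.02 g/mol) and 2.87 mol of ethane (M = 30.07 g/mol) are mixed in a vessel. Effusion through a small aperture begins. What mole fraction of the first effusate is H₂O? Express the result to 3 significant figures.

Each component's effusion rate ∝ (its partial pressure)·(1/√M) ∝ n_i/√M_i.
Mole fraction of H₂O in the effusate = (n_H₂O/√M_H₂O) / (n_H₂O/√M_H₂O + n_C₂H₆/√M_C₂H₆)
= (2.24/√18.02) / (2.24/√18.02 + 2.87/√30.07) = 0.5277/(0.5277 + 0.5234) = 0.502.

0.502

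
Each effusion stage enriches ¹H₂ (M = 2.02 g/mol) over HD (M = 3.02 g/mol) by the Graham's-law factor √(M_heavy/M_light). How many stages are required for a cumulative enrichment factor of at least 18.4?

Per stage α = (3.02/2.02)^(1/2) = 1.49505^0.5, giving ln α = 0.2011.
Need α^N ≥ 18.4 ⇒ N ≥ ln(18.4) / ln α = 2.912 / 0.2011 = 14.48.
So at least 15 stages are needed.

15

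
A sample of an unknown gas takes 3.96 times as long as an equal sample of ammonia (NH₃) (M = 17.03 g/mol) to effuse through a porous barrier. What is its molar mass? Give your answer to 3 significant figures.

Since effusion rate ∝ 1/√M, t_X/t_NH₃ = √(M_X/M_NH₃).
3.96 = √(M_X/17.03)
M_X = 17.03 × 3.96² = 17.03 × 15.68 = 267 g/mol

267 g/mol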